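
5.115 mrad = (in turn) 0.0008141. Check: 1 mrad = 0.001 rad, so 5.115 mrad = 5.115 * 0.001 = 0.005115 rad. 1 turn = 6.2831853 rad, so 0.005115 rad = 0.005115 / 6.2831853 = 0.00081407753 turn ≈ 0.0008141 turn (4 s.f.).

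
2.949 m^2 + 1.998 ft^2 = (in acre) 2.949 m^2 is already in m^2. 1 ft^2 = 0.09290304 m^2, so 1.998 ft^2 = 1.998 * 0.09290304 = 0.18562027 m^2. Sum: 2.949 + 0.18562027 = 3.1346203 m^2. 1 acre = 4046.8564 m^2, so 3.1346203 m^2 = 3.1346203 / 4046.8564 = 0.00077458154 acre ≈ 0.0007746 acre (4 s.f.). Final answer: 0.0007746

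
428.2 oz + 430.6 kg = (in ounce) 1.562e+04. Check: 1 oz = 0.028349523 kg, so 428.2 oz = 428.2 * 0.028349523 = 12.139266 kg. 430.6 kg is already in kg. Sum: 12.139266 + 430.6 = 442.73927 kg. 1 ounce = 0.028349523 kg, so 442.73927 kg = 442.73927 / 0.028349523 = 15617.168 ounce ≈ 1.562e+04 ounce (4 s.f.).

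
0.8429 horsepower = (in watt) 628.6. Check: 1 horsepower = 745.69987 W, so 0.8429 horsepower = 0.8429 * 745.69987 = 628.55042 W. 628.55042 W = 628.55042 watt ≈ 628.6 watt (4 s.f.).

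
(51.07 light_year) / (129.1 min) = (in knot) 1 light_year = 9.4607305e+15 m, so 51.07 light_year = 51.07 * 9.4607305e+15 = 4.8315951e+17 m. 1 min = 60 s, so 129.1 min = 129.1 * 60 = 7746 s. Combine: 4.8315951e+17 m / 7746 s = 6.2375356e+13 m/s. 1 knot = 0.51444444 m/s, so 6.2375356e+13 m/s = 6.2375356e+13 / 0.51444444 = 1.2124799e+14 knot ≈ 1.212e+14 knot (4 s.f.). Final answer: 1.212e+14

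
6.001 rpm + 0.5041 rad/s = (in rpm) 1 rpm = 0.10471976 rad/s, so 6.001 rpm = 6.001 * 0.10471976 = 0.62842325 rad/s. 0.5041 rad/s is already in rad/s. Sum: 0.62842325 + 0.5041 = 1.1325233 rad/s. 1 rpm = 0.10471976 rad/s, so 1.1325233 rad/s = 1.1325233 / 0.10471976 = 10.8148 rpm ≈ 10.81 rpm (4 s.f.). Final answer: 10.81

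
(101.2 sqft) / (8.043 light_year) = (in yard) 1.351e-16. Check: 1 sqft = 0.09290304 m^2, so 101.2 sqft = 101.2 * 0.09290304 = 9.4017876 m^2. 1 light_year = 9.4607305e+15 m, so 8.043 light_year = 8.043 * 9.4607305e+15 = 7.6092655e+16 m. Combine: 9.4017876 m^2 / 7.6092655e+16 m = 1.235571e-16 m. 1 yard = 0.9144 m, so 1.235571e-16 m = 1.235571e-16 / 0.9144 = 1.3512369e-16 yard ≈ 1.351e-16 yard (4 s.f.).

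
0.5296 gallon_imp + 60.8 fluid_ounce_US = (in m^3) 0.004206. Check: 1 gallon_imp = 0.00454609 m^3, so 0.5296 gallon_imp = 0.5296 * 0.00454609 = 0.0024076093 m^3. 1 fluid_ounce_US = 2.957353e-05 m^3, so 60.8 fluid_ounce_US = 60.8 * 2.957353e-05 = 0.0017980706 m^3. Sum: 0.0024076093 + 0.0017980706 = 0.0042056799 m^3. Result: 0.0042056799 m^3 ≈ 0.004206 m^3 (4 s.f.).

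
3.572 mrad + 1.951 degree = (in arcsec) 1 mrad = 0.001 rad, so 3.572 mrad = 3.572 * 0.001 = 0.003572 rad. 1 degree = 0.017453293 rad, so 1.951 degree = 1.951 * 0.017453293 = 0.034051374 rad. Sum: 0.003572 + 0.034051374 = 0.037623374 rad. 1 arcsec = 4.8481368e-06 rad, so 0.037623374 rad = 0.037623374 / 4.8481368e-06 = 7760.3779 arcsec ≈ 7760 arcsec (4 s.f.). Final answer: 7760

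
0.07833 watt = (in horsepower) 0.000105. Check: 0.07833 watt = 0.07833 W. 1 horsepower = 745.69987 W, so 0.07833 W = 0.07833 / 745.69987 = 0.00010504226 horsepower ≈ 0.000105 horsepower (4 s.f.).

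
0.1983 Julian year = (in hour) 1 Julian year = 31557600 s, so 0.1983 Julian year = 0.1983 * 31557600 = 6257872.1 s. 1 hour = 3600 s, so 6257872.1 s = 6257872.1 / 3600 = 1738.2978 hour ≈ 1738 hour (4 s.f.). Final answer: 1738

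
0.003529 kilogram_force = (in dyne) 1 kilogram_force = 9.80665 N, so 0.003529 kilogram_force = 0.003529 * 9.80665 = 0.034607668 N. 1 dyne = 1e-05 N, so 0.034607668 N = 0.034607668 / 1e-05 = 3460.7668 dyne ≈ 3461 dyne (4 s.f.). Final answer: 3461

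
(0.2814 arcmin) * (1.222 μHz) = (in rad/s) 1e-10. Check: 1 arcmin = 0.00029088821 rad, so 0.2814 arcmin = 0.2814 * 0.00029088821 = 8.1855942e-05 rad. 1 μHz = 1e-06 Hz, so 1.222 μHz = 1.222 * 1e-06 = 1.222e-06 Hz. Combine: 8.1855942e-05 rad * 1.222e-06 Hz = 1.0002796e-10 rad/s. Result: 1.0002796e-10 rad/s ≈ 1e-10 rad/s (4 s.f.).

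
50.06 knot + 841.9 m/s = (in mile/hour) 1941. Check: 1 knot = 0.51444444 m/s, so 50.06 knot = 50.06 * 0.51444444 = 25.753089 m/s. 841.9 m/s is already in m/s. Sum: 25.753089 + 841.9 = 867.65309 m/s. 1 mile/hour = 0.44704 m/s, so 867.65309 m/s = 867.65309 / 0.44704 = 1940.8847 mile/hour ≈ 1941 mile/hour (4 s.f.).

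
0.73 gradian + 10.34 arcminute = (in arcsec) 2986. Check: 1 gradian = 0.015707963 rad, so 0.73 gradian = 0.73 * 0.015707963 = 0.011466813 rad. 1 arcminute = 0.00029088821 rad, so 10.34 arcminute = 10.34 * 0.00029088821 = 0.0030077841 rad. Sum: 0.011466813 + 0.0030077841 = 0.014474597 rad. 1 arcsec = 4.8481368e-06 rad, so 0.014474597 rad = 0.014474597 / 4.8481368e-06 = 2985.6 arcsec ≈ 2986 arcsec (4 s.f.).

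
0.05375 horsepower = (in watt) 1 horsepower = 745.69987 W, so 0.05375 horsepower = 0.05375 * 745.69987 = 40.081368 W. 40.081368 W = 40.081368 watt ≈ 40.08 watt (4 s.f.). Final answer: 40.08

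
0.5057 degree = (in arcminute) 30.34. Check: 1 degree = 0.017453293 rad, so 0.5057 degree = 0.5057 * 0.017453293 = 0.00882613 rad. 1 arcminute = 0.00029088821 rad, so 0.00882613 rad = 0.00882613 / 0.00029088821 = 30.342 arcminute ≈ 30.34 arcminute (4 s.f.).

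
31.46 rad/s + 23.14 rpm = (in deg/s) 31.46 rad/s is already in rad/s. 1 rpm = 0.10471976 rad/s, so 23.14 rpm = 23.14 * 0.10471976 = 2.4232151 rad/s. Sum: 31.46 + 2.4232151 = 33.883215 rad/s. 1 deg/s = 0.017453293 rad/s, so 33.883215 rad/s = 33.883215 / 0.017453293 = 1941.3652 deg/s ≈ 1941 deg/s (4 s.f.). Final answer: 1941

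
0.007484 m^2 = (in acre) 1 acre = 4046.8564 m^2, so 0.007484 m^2 = 0.007484 / 4046.8564 = 1.8493367e-06 acre ≈ 1.849e-06 acre (4 s.f.). Final answer: 1.849e-06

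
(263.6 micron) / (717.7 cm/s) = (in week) 1 micron = 1e-06 m, so 263.6 micron = 263.6 * 1e-06 = 0.0002636 m. 1 cm/s = 0.01 m/s, so 717.7 cm/s = 717.7 * 0.01 = 7.177 m/s. Combine: 0.0002636 m / 7.177 m/s = 3.6728438e-05 s. 1 week = 604800 s, so 3.6728438e-05 s = 3.6728438e-05 / 604800 = 6.0728238e-11 week ≈ 6.073e-11 week (4 s.f.). Final answer: 6.073e-11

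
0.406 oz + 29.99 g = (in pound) 1 oz = 0.028349523 kg, so 0.406 oz = 0.406 * 0.028349523 = 0.011509906 kg. 1 g = 0.001 kg, so 29.99 g = 29.99 * 0.001 = 0.02999 kg. Sum: 0.011509906 + 0.02999 = 0.041499906 kg. 1 pound = 0.45359237 kg, so 0.041499906 kg = 0.041499906 / 0.45359237 = 0.091491632 pound ≈ 0.09149 pound (4 s.f.). Final answer: 0.09149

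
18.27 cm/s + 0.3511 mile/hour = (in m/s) 0.3397. Check: 1 cm/s = 0.01 m/s, so 18.27 cm/s = 18.27 * 0.01 = 0.1827 m/s. 1 mile/hour = 0.44704 m/s, so 0.3511 mile/hour = 0.3511 * 0.44704 = 0.15695574 m/s. Sum: 0.1827 + 0.15695574 = 0.33965574 m/s. Result: 0.33965574 m/s ≈ 0.3397 m/s (4 s.f.).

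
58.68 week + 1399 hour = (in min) 6.754e+05. Check: 1 week = 604800 s, so 58.68 week = 58.68 * 604800 = 35489664 s. 1 hour = 3600 s, so 1399 hour = 1399 * 3600 = 5036400 s. Sum: 35489664 + 5036400 = 40526064 s. 1 min = 60 s, so 40526064 s = 40526064 / 60 = 675434.4 min ≈ 6.754e+05 min (4 s.f.).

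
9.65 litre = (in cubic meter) 0.00965. Check: 1 litre = 0.001 m^3, so 9.65 litre = 9.65 * 0.001 = 0.00965 m^3. 0.00965 m^3 = 0.00965 cubic meter.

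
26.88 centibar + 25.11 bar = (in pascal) 1 centibar = 1000 Pa, so 26.88 centibar = 26.88 * 1000 = 26880 Pa. 1 bar = 100000 Pa, so 25.11 bar = 25.11 * 100000 = 2511000 Pa. Sum: 26880 + 2511000 = 2537880 Pa. 2537880 Pa = 2537880 pascal ≈ 2.538e+06 pascal (4 s.f.). Final answer: 2.538e+06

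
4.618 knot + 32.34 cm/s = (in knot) 5.247. Check: 1 knot = 0.51444444 m/s, so 4.618 knot = 4.618 * 0.51444444 = 2.3757044 m/s. 1 cm/s = 0.01 m/s, so 32.34 cm/s = 32.34 * 0.01 = 0.3234 m/s. Sum: 2.3757044 + 0.3234 = 2.6991044 m/s. 1 knot = 0.51444444 m/s, so 2.6991044 m/s = 2.6991044 / 0.51444444 = 5.2466393 knot ≈ 5.247 knot (4 s.f.).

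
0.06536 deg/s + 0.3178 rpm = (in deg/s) 1 deg/s = 0.017453293 rad/s, so 0.06536 deg/s = 0.06536 * 0.017453293 = 0.0011407472 rad/s. 1 rpm = 0.10471976 rad/s, so 0.3178 rpm = 0.3178 * 0.10471976 = 0.033279938 rad/s. Sum: 0.0011407472 + 0.033279938 = 0.034420685 rad/s. 1 deg/s = 0.017453293 rad/s, so 0.034420685 rad/s = 0.034420685 / 0.017453293 = 1.97216 deg/s ≈ 1.972 deg/s (4 s.f.). Final answer: 1.972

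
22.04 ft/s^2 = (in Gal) 671.8. Check: 1 ft/s^2 = 0.3048 m/s^2, so 22.04 ft/s^2 = 22.04 * 0.3048 = 6.717792 m/s^2. 1 Gal = 0.01 m/s^2, so 6.717792 m/s^2 = 6.717792 / 0.01 = 671.7792 Gal ≈ 671.8 Gal (4 s.f.).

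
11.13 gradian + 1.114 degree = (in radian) 0.1943. Check: 1 gradian = 0.015707963 rad, so 11.13 gradian = 11.13 * 0.015707963 = 0.17482963 rad. 1 degree = 0.017453293 rad, so 1.114 degree = 1.114 * 0.017453293 = 0.019442968 rad. Sum: 0.17482963 + 0.019442968 = 0.1942726 rad. 0.1942726 rad = 0.1942726 radian ≈ 0.1943 radian (4 s.f.).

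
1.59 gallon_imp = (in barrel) 0.04546. Check: 1 gallon_imp = 0.00454609 m^3, so 1.59 gallon_imp = 1.59 * 0.00454609 = 0.0072282831 m^3. 1 barrel = 0.15898729 m^3, so 0.0072282831 m^3 = 0.0072282831 / 0.15898729 = 0.045464533 barrel ≈ 0.04546 barrel (4 s.f.).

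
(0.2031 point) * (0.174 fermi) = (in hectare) 1.247e-24. Check: 1 point = 0.00035277778 m, so 0.2031 point = 0.2031 * 0.00035277778 = 7.1649167e-05 m. 1 fermi = 1e-15 m, so 0.174 fermi = 0.174 * 1e-15 = 1.74e-16 m. Combine: 7.1649167e-05 m * 1.74e-16 m = 1.2466955e-20 m^2. 1 hectare = 10000 m^2, so 1.2466955e-20 m^2 = 1.2466955e-20 / 10000 = 1.2466955e-24 hectare ≈ 1.247e-24 hectare (4 s.f.).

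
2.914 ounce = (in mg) 8.261e+04. Check: 1 ounce = 0.028349523 kg, so 2.914 ounce = 2.914 * 0.028349523 = 0.08261051 kg. 1 mg = 1e-06 kg, so 0.08261051 kg = 0.08261051 / 1e-06 = 82610.51 mg ≈ 8.261e+04 mg (4 s.f.).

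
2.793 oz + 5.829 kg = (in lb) 13.03. Check: 1 oz = 0.028349523 kg, so 2.793 oz = 2.793 * 0.028349523 = 0.079180218 kg. 5.829 kg is already in kg. Sum: 0.079180218 + 5.829 = 5.9081802 kg. 1 lb = 0.45359237 kg, so 5.9081802 kg = 5.9081802 / 0.45359237 = 13.025308 lb ≈ 13.03 lb (4 s.f.).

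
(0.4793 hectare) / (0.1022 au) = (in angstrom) 3135. Check: 1 hectare = 10000 m^2, so 0.4793 hectare = 0.4793 * 10000 = 4793 m^2. 1 au = 1.4959787e+11 m, so 0.1022 au = 0.1022 * 1.4959787e+11 = 1.5288902e+10 m. Combine: 4793 m^2 / 1.5288902e+10 m = 3.1349536e-07 m. 1 angstrom = 1e-10 m, so 3.1349536e-07 m = 3.1349536e-07 / 1e-10 = 3134.9536 angstrom ≈ 3135 angstrom (4 s.f.).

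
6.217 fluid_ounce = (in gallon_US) 0.04857. Check: 1 fluid_ounce = 2.957353e-05 m^3, so 6.217 fluid_ounce = 6.217 * 2.957353e-05 = 0.00018385863 m^3. 1 gallon_US = 0.0037854118 m^3, so 0.00018385863 m^3 = 0.00018385863 / 0.0037854118 = 0.048570312 gallon_US ≈ 0.04857 gallon_US (4 s.f.).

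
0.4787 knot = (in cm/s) 1 knot = 0.51444444 m/s, so 0.4787 knot = 0.4787 * 0.51444444 = 0.24626456 m/s. 1 cm/s = 0.01 m/s, so 0.24626456 m/s = 0.24626456 / 0.01 = 24.626456 cm/s ≈ 24.63 cm/s (4 s.f.). Final answer: 24.63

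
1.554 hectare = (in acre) 3.84. Check: 1 hectare = 10000 m^2, so 1.554 hectare = 1.554 * 10000 = 15540 m^2. 1 acre = 4046.8564 m^2, so 15540 m^2 = 15540 / 4046.8564 = 3.8400176 acre ≈ 3.84 acre (4 s.f.).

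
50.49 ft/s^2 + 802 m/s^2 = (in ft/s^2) 1 ft/s^2 = 0.3048 m/s^2, so 50.49 ft/s^2 = 50.49 * 0.3048 = 15.389352 m/s^2. 802 m/s^2 is already in m/s^2. Sum: 15.389352 + 802 = 817.38935 m/s^2. 1 ft/s^2 = 0.3048 m/s^2, so 817.38935 m/s^2 = 817.38935 / 0.3048 = 2681.7236 ft/s^2 ≈ 2682 ft/s^2 (4 s.f.). Final answer: 2682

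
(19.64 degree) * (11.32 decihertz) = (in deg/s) 1 degree = 0.017453293 rad, so 19.64 degree = 19.64 * 0.017453293 = 0.34278267 rad. 1 decihertz = 0.1 Hz, so 11.32 decihertz = 11.32 * 0.1 = 1.132 Hz. Combine: 0.34278267 rad * 1.132 Hz = 0.38802998 rad/s. 1 deg/s = 0.017453293 rad/s, so 0.38802998 rad/s = 0.38802998 / 0.017453293 = 22.23248 deg/s ≈ 22.23 deg/s (4 s.f.). Final answer: 22.23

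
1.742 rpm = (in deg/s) 10.45. Check: 1 rpm = 0.10471976 rad/s, so 1.742 rpm = 1.742 * 0.10471976 = 0.18242181 rad/s. 1 deg/s = 0.017453293 rad/s, so 0.18242181 rad/s = 0.18242181 / 0.017453293 = 10.452 deg/s ≈ 10.45 deg/s (4 s.f.).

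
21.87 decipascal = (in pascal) 1 decipascal = 0.1 Pa, so 21.87 decipascal = 21.87 * 0.1 = 2.187 Pa. 2.187 Pa = 2.187 pascal. Final answer: 2.187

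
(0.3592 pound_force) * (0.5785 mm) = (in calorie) 1 pound_force = 4.4482216 N, so 0.3592 pound_force = 0.3592 * 4.4482216 = 1.5978012 N. 1 mm = 0.001 m, so 0.5785 mm = 0.5785 * 0.001 = 0.0005785 m. Combine: 1.5978012 N * 0.0005785 m = 0.000924328 J. 1 calorie = 4.184 J, so 0.000924328 J = 0.000924328 / 4.184 = 0.00022091969 calorie ≈ 0.0002209 calorie (4 s.f.). Final answer: 0.0002209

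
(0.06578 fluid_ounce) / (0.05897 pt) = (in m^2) 1 fluid_ounce = 2.957353e-05 m^3, so 0.06578 fluid_ounce = 0.06578 * 2.957353e-05 = 1.9453468e-06 m^3. 1 pt = 0.00035277778 m, so 0.05897 pt = 0.05897 * 0.00035277778 = 2.0803306e-05 m. Combine: 1.9453468e-06 m^3 / 2.0803306e-05 m = 0.093511426 m^2. Result: 0.093511426 m^2 ≈ 0.09351 m^2 (4 s.f.). Final answer: 0.09351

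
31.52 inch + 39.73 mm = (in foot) 1 inch = 0.0254 m, so 31.52 inch = 31.52 * 0.0254 = 0.800608 m. 1 mm = 0.001 m, so 39.73 mm = 39.73 * 0.001 = 0.03973 m. Sum: 0.800608 + 0.03973 = 0.840338 m. 1 foot = 0.3048 m, so 0.840338 m = 0.840338 / 0.3048 = 2.7570144 foot ≈ 2.757 foot (4 s.f.). Final answer: 2.757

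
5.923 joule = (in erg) 5.923e+07. Check: 5.923 joule = 5.923 J. 1 erg = 1e-07 J, so 5.923 J = 5.923 / 1e-07 = 59230000 erg ≈ 5.923e+07 erg (4 s.f.).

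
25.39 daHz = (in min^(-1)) 1.523e+04. Check: 1 daHz = 10 Hz, so 25.39 daHz = 25.39 * 10 = 253.9 Hz. 1 min^(-1) = 0.016666667 Hz, so 253.9 Hz = 253.9 / 0.016666667 = 15234 min^(-1) ≈ 1.523e+04 min^(-1) (4 s.f.).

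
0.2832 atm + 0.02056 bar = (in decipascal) 3.075e+05. Check: 1 atm = 101325 Pa, so 0.2832 atm = 0.2832 * 101325 = 28695.24 Pa. 1 bar = 100000 Pa, so 0.02056 bar = 0.02056 * 100000 = 2056 Pa. Sum: 28695.24 + 2056 = 30751.24 Pa. 1 decipascal = 0.1 Pa, so 30751.24 Pa = 30751.24 / 0.1 = 307512.4 decipascal ≈ 3.075e+05 decipascal (4 s.f.).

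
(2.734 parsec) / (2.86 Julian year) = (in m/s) 1 parsec = 3.0856776e+16 m, so 2.734 parsec = 2.734 * 3.0856776e+16 = 8.4362425e+16 m. 1 Julian year = 31557600 s, so 2.86 Julian year = 2.86 * 31557600 = 90254736 s. Combine: 8.4362425e+16 m / 90254736 s = 9.3471466e+08 m/s. Result: 9.3471466e+08 m/s ≈ 9.347e+08 m/s (4 s.f.). Final answer: 9.347e+08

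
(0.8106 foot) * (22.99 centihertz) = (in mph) 1 foot = 0.3048 m, so 0.8106 foot = 0.8106 * 0.3048 = 0.24707088 m. 1 centihertz = 0.01 Hz, so 22.99 centihertz = 22.99 * 0.01 = 0.2299 Hz. Combine: 0.24707088 m * 0.2299 Hz = 0.056801595 m/s. 1 mph = 0.44704 m/s, so 0.056801595 m/s = 0.056801595 / 0.44704 = 0.12706155 mph ≈ 0.1271 mph (4 s.f.). Final answer: 0.1271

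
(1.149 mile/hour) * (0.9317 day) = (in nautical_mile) 1 mile/hour = 0.44704 m/s, so 1.149 mile/hour = 1.149 * 0.44704 = 0.51364896 m/s. 1 day = 86400 s, so 0.9317 day = 0.9317 * 86400 = 80498.88 s. Combine: 0.51364896 m/s * 80498.88 s = 41348.166 m. 1 nautical_mile = 1852 m, so 41348.166 m = 41348.166 / 1852 = 22.326224 nautical_mile ≈ 22.33 nautical_mile (4 s.f.). Final answer: 22.33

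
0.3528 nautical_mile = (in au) 1 nautical_mile = 1852 m, so 0.3528 nautical_mile = 0.3528 * 1852 = 653.3856 m. 1 au = 1.4959787e+11 m, so 653.3856 m = 653.3856 / 1.4959787e+11 = 4.367613e-09 au ≈ 4.368e-09 au (4 s.f.). Final answer: 4.368e-09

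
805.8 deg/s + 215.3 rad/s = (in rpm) 2190. Check: 1 deg/s = 0.017453293 rad/s, so 805.8 deg/s = 805.8 * 0.017453293 = 14.063863 rad/s. 215.3 rad/s is already in rad/s. Sum: 14.063863 + 215.3 = 229.36386 rad/s. 1 rpm = 0.10471976 rad/s, so 229.36386 rad/s = 229.36386 / 0.10471976 = 2190.2636 rpm ≈ 2190 rpm (4 s.f.).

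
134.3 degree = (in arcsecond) 1 degree = 0.017453293 rad, so 134.3 degree = 134.3 * 0.017453293 = 2.3439772 rad. 1 arcsecond = 4.8481368e-06 rad, so 2.3439772 rad = 2.3439772 / 4.8481368e-06 = 483480 arcsecond ≈ 4.835e+05 arcsecond (4 s.f.). Final answer: 4.835e+05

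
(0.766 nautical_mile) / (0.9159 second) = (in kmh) 1 nautical_mile = 1852 m, so 0.766 nautical_mile = 0.766 * 1852 = 1418.632 m. 0.9159 second = 0.9159 s. Combine: 1418.632 m / 0.9159 s = 1548.894 m/s. 1 kmh = 0.27777778 m/s, so 1548.894 m/s = 1548.894 / 0.27777778 = 5576.0183 kmh ≈ 5576 kmh (4 s.f.). Final answer: 5576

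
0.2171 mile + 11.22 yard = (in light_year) 1 mile = 1609.344 m, so 0.2171 mile = 0.2171 * 1609.344 = 349.38858 m. 1 yard = 0.9144 m, so 11.22 yard = 11.22 * 0.9144 = 10.259568 m. Sum: 349.38858 + 10.259568 = 359.64815 m. 1 light_year = 9.4607305e+15 m, so 359.64815 m = 359.64815 / 9.4607305e+15 = 3.8014839e-14 light_year ≈ 3.801e-14 light_year (4 s.f.). Final answer: 3.801e-14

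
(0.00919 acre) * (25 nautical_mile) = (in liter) 1 acre = 4046.8564 m^2, so 0.00919 acre = 0.00919 * 4046.8564 = 37.190611 m^2. 1 nautical_mile = 1852 m, so 25 nautical_mile = 25 * 1852 = 46300 m. Combine: 37.190611 m^2 * 46300 m = 1721925.3 m^3. 1 liter = 0.001 m^3, so 1721925.3 m^3 = 1721925.3 / 0.001 = 1.7219253e+09 liter ≈ 1.722e+09 liter (4 s.f.). Final answer: 1.722e+09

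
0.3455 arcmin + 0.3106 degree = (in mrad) 5.521. Check: 1 arcmin = 0.00029088821 rad, so 0.3455 arcmin = 0.3455 * 0.00029088821 = 0.00010050188 rad. 1 degree = 0.017453293 rad, so 0.3106 degree = 0.3106 * 0.017453293 = 0.0054209927 rad. Sum: 0.00010050188 + 0.0054209927 = 0.0055214945 rad. 1 mrad = 0.001 rad, so 0.0055214945 rad = 0.0055214945 / 0.001 = 5.5214945 mrad ≈ 5.521 mrad (4 s.f.).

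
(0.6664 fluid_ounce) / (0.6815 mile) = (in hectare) 1 fluid_ounce = 2.957353e-05 m^3, so 0.6664 fluid_ounce = 0.6664 * 2.957353e-05 = 1.97078e-05 m^3. 1 mile = 1609.344 m, so 0.6815 mile = 0.6815 * 1609.344 = 1096.7679 m. Combine: 1.97078e-05 m^3 / 1096.7679 m = 1.7968979e-08 m^2. 1 hectare = 10000 m^2, so 1.7968979e-08 m^2 = 1.7968979e-08 / 10000 = 1.7968979e-12 hectare ≈ 1.797e-12 hectare (4 s.f.). Final answer: 1.797e-12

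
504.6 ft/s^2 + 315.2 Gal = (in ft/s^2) 1 ft/s^2 = 0.3048 m/s^2, so 504.6 ft/s^2 = 504.6 * 0.3048 = 153.80208 m/s^2. 1 Gal = 0.01 m/s^2, so 315.2 Gal = 315.2 * 0.01 = 3.152 m/s^2. Sum: 153.80208 + 3.152 = 156.95408 m/s^2. 1 ft/s^2 = 0.3048 m/s^2, so 156.95408 m/s^2 = 156.95408 / 0.3048 = 514.94121 ft/s^2 ≈ 514.9 ft/s^2 (4 s.f.). Final answer: 514.9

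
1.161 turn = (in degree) 1 turn = 6.2831853 rad, so 1.161 turn = 1.161 * 6.2831853 = 7.2947781 rad. 1 degree = 0.017453293 rad, so 7.2947781 rad = 7.2947781 / 0.017453293 = 417.96 degree ≈ 418 degree (4 s.f.). Final answer: 418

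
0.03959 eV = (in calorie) 1.516e-21. Check: 1 eV = 1.6021766e-19 J, so 0.03959 eV = 0.03959 * 1.6021766e-19 = 6.3430173e-21 J. 1 calorie = 4.184 J, so 6.3430173e-21 J = 6.3430173e-21 / 4.184 = 1.5160175e-21 calorie ≈ 1.516e-21 calorie (4 s.f.).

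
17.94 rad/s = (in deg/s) 1 deg/s = 0.017453293 rad/s, so 17.94 rad/s = 17.94 / 0.017453293 = 1027.8863 deg/s ≈ 1028 deg/s (4 s.f.). Final answer: 1028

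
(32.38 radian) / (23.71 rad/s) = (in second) 1.366. Check: 32.38 radian = 32.38 rad. 23.71 rad/s is already in rad/s. Combine: 32.38 rad / 23.71 rad/s = 1.3656685 s. 1.3656685 s = 1.3656685 second ≈ 1.366 second (4 s.f.).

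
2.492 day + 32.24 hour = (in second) 3.314e+05. Check: 1 day = 86400 s, so 2.492 day = 2.492 * 86400 = 215308.8 s. 1 hour = 3600 s, so 32.24 hour = 32.24 * 3600 = 116064 s. Sum: 215308.8 + 116064 = 331372.8 s. 331372.8 s = 331372.8 second ≈ 3.314e+05 second (4 s.f.).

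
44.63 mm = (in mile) 2.773e-05. Check: 1 mm = 0.001 m, so 44.63 mm = 44.63 * 0.001 = 0.04463 m. 1 mile = 1609.344 m, so 0.04463 m = 0.04463 / 1609.344 = 2.7731796e-05 mile ≈ 2.773e-05 mile (4 s.f.).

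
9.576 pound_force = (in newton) 42.6. Check: 1 pound_force = 4.4482216 N, so 9.576 pound_force = 9.576 * 4.4482216 = 42.59617 N. 42.59617 N = 42.59617 newton ≈ 42.6 newton (4 s.f.).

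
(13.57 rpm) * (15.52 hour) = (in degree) 1 rpm = 0.10471976 rad/s, so 13.57 rpm = 13.57 * 0.10471976 = 1.4210471 rad/s. 1 hour = 3600 s, so 15.52 hour = 15.52 * 3600 = 55872 s. Combine: 1.4210471 rad/s * 55872 s = 79396.742 rad. 1 degree = 0.017453293 rad, so 79396.742 rad = 79396.742 / 0.017453293 = 4549098.2 degree ≈ 4.549e+06 degree (4 s.f.). Final answer: 4.549e+06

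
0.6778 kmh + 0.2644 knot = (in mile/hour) 0.7254. Check: 1 kmh = 0.27777778 m/s, so 0.6778 kmh = 0.6778 * 0.27777778 = 0.18827778 m/s. 1 knot = 0.51444444 m/s, so 0.2644 knot = 0.2644 * 0.51444444 = 0.13601911 m/s. Sum: 0.18827778 + 0.13601911 = 0.32429689 m/s. 1 mile/hour = 0.44704 m/s, so 0.32429689 m/s = 0.32429689 / 0.44704 = 0.72543148 mile/hour ≈ 0.7254 mile/hour (4 s.f.).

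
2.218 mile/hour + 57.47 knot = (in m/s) 30.56. Check: 1 mile/hour = 0.44704 m/s, so 2.218 mile/hour = 2.218 * 0.44704 = 0.99153472 m/s. 1 knot = 0.51444444 m/s, so 57.47 knot = 57.47 * 0.51444444 = 29.565122 m/s. Sum: 0.99153472 + 29.565122 = 30.556657 m/s. Result: 30.556657 m/s ≈ 30.56 m/s (4 s.f.).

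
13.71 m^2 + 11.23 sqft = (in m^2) 14.75. Check: 13.71 m^2 is already in m^2. 1 sqft = 0.09290304 m^2, so 11.23 sqft = 11.23 * 0.09290304 = 1.0433011 m^2. Sum: 13.71 + 1.0433011 = 14.753301 m^2. Result: 14.753301 m^2 ≈ 14.75 m^2 (4 s.f.).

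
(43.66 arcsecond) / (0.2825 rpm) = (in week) 1.183e-08. Check: 1 arcsecond = 4.8481368e-06 rad, so 43.66 arcsecond = 43.66 * 4.8481368e-06 = 0.00021166965 rad. 1 rpm = 0.10471976 rad/s, so 0.2825 rpm = 0.2825 * 0.10471976 = 0.029583331 rad/s. Combine: 0.00021166965 rad / 0.029583331 rad/s = 0.0071550311 s. 1 week = 604800 s, so 0.0071550311 s = 0.0071550311 / 604800 = 1.1830409e-08 week ≈ 1.183e-08 week (4 s.f.).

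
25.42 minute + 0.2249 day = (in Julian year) 0.0006641. Check: 1 minute = 60 s, so 25.42 minute = 25.42 * 60 = 1525.2 s. 1 day = 86400 s, so 0.2249 day = 0.2249 * 86400 = 19431.36 s. Sum: 1525.2 + 19431.36 = 20956.56 s. 1 Julian year = 31557600 s, so 20956.56 s = 20956.56 / 31557600 = 0.00066407331 Julian year ≈ 0.0006641 Julian year (4 s.f.).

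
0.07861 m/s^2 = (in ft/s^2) 1 ft/s^2 = 0.3048 m/s^2, so 0.07861 m/s^2 = 0.07861 / 0.3048 = 0.25790682 ft/s^2 ≈ 0.2579 ft/s^2 (4 s.f.). Final answer: 0.2579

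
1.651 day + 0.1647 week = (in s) 2.423e+05. Check: 1 day = 86400 s, so 1.651 day = 1.651 * 86400 = 142646.4 s. 1 week = 604800 s, so 0.1647 week = 0.1647 * 604800 = 99610.56 s. Sum: 142646.4 + 99610.56 = 242256.96 s. Result: 242256.96 s ≈ 2.423e+05 s (4 s.f.).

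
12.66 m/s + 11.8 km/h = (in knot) 30.98. Check: 12.66 m/s is already in m/s. 1 km/h = 0.27777778 m/s, so 11.8 km/h = 11.8 * 0.27777778 = 3.2777778 m/s. Sum: 12.66 + 3.2777778 = 15.937778 m/s. 1 knot = 0.51444444 m/s, so 15.937778 m/s = 15.937778 / 0.51444444 = 30.980562 knot ≈ 30.98 knot (4 s.f.).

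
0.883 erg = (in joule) 1 erg = 1e-07 J, so 0.883 erg = 0.883 * 1e-07 = 8.83e-08 J. 8.83e-08 J = 8.83e-08 joule. Final answer: 8.83e-08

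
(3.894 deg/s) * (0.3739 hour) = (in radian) 1 deg/s = 0.017453293 rad/s, so 3.894 deg/s = 3.894 * 0.017453293 = 0.067963121 rad/s. 1 hour = 3600 s, so 0.3739 hour = 0.3739 * 3600 = 1346.04 s. Combine: 0.067963121 rad/s * 1346.04 s = 91.481079 rad. 91.481079 rad = 91.481079 radian ≈ 91.48 radian (4 s.f.). Final answer: 91.48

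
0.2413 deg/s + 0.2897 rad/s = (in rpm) 2.807. Check: 1 deg/s = 0.017453293 rad/s, so 0.2413 deg/s = 0.2413 * 0.017453293 = 0.0042114795 rad/s. 0.2897 rad/s is already in rad/s. Sum: 0.0042114795 + 0.2897 = 0.29391148 rad/s. 1 rpm = 0.10471976 rad/s, so 0.29391148 rad/s = 0.29391148 / 0.10471976 = 2.8066479 rpm ≈ 2.807 rpm (4 s.f.).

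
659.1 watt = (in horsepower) 0.8839. Check: 659.1 watt = 659.1 W. 1 horsepower = 745.69987 W, so 659.1 W = 659.1 / 745.69987 = 0.88386766 horsepower ≈ 0.8839 horsepower (4 s.f.).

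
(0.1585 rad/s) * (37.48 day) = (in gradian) 3.268e+07. Check: 0.1585 rad/s is already in rad/s. 1 day = 86400 s, so 37.48 day = 37.48 * 86400 = 3238272 s. Combine: 0.1585 rad/s * 3238272 s = 513266.11 rad. 1 gradian = 0.015707963 rad, so 513266.11 rad = 513266.11 / 0.015707963 = 32675536 gradian ≈ 3.268e+07 gradian (4 s.f.).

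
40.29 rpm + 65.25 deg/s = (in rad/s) 1 rpm = 0.10471976 rad/s, so 40.29 rpm = 40.29 * 0.10471976 = 4.2191589 rad/s. 1 deg/s = 0.017453293 rad/s, so 65.25 deg/s = 65.25 * 0.017453293 = 1.1388273 rad/s. Sum: 4.2191589 + 1.1388273 = 5.3579863 rad/s. Result: 5.3579863 rad/s ≈ 5.358 rad/s (4 s.f.). Final answer: 5.358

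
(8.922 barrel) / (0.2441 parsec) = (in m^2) 1.883e-16. Check: 1 barrel = 0.15898729 m^3, so 8.922 barrel = 8.922 * 0.15898729 = 1.4184846 m^3. 1 parsec = 3.0856776e+16 m, so 0.2441 parsec = 0.2441 * 3.0856776e+16 = 7.532139e+15 m. Combine: 1.4184846 m^3 / 7.532139e+15 m = 1.8832428e-16 m^2. Result: 1.8832428e-16 m^2 ≈ 1.883e-16 m^2 (4 s.f.).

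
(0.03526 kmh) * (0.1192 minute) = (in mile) 1 kmh = 0.27777778 m/s, so 0.03526 kmh = 0.03526 * 0.27777778 = 0.0097944444 m/s. 1 minute = 60 s, so 0.1192 minute = 0.1192 * 60 = 7.152 s. Combine: 0.0097944444 m/s * 7.152 s = 0.070049867 m. 1 mile = 1609.344 m, so 0.070049867 m = 0.070049867 / 1609.344 = 4.3526969e-05 mile ≈ 4.353e-05 mile (4 s.f.). Final answer: 4.353e-05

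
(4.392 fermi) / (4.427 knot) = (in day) 2.232e-20. Check: 1 fermi = 1e-15 m, so 4.392 fermi = 4.392 * 1e-15 = 4.392e-15 m. 1 knot = 0.51444444 m/s, so 4.427 knot = 4.427 * 0.51444444 = 2.2774456 m/s. Combine: 4.392e-15 m / 2.2774456 m/s = 1.9284764e-15 s. 1 day = 86400 s, so 1.9284764e-15 s = 1.9284764e-15 / 86400 = 2.2320329e-20 day ≈ 2.232e-20 day (4 s.f.).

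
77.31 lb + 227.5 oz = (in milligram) 4.152e+07. Check: 1 lb = 0.45359237 kg, so 77.31 lb = 77.31 * 0.45359237 = 35.067226 kg. 1 oz = 0.028349523 kg, so 227.5 oz = 227.5 * 0.028349523 = 6.4495165 kg. Sum: 35.067226 + 6.4495165 = 41.516743 kg. 1 milligram = 1e-06 kg, so 41.516743 kg = 41.516743 / 1e-06 = 41516743 milligram ≈ 4.152e+07 milligram (4 s.f.).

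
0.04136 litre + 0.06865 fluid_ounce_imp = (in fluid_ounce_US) 1.465. Check: 1 litre = 0.001 m^3, so 0.04136 litre = 0.04136 * 0.001 = 4.136e-05 m^3. 1 fluid_ounce_imp = 2.8413063e-05 m^3, so 0.06865 fluid_ounce_imp = 0.06865 * 2.8413063e-05 = 1.9505567e-06 m^3. Sum: 4.136e-05 + 1.9505567e-06 = 4.3310557e-05 m^3. 1 fluid_ounce_US = 2.957353e-05 m^3, so 4.3310557e-05 m^3 = 4.3310557e-05 / 2.957353e-05 = 1.4645041 fluid_ounce_US ≈ 1.465 fluid_ounce_US (4 s.f.).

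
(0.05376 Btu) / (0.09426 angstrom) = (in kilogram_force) 1 Btu = 1055.0559 J, so 0.05376 Btu = 0.05376 * 1055.0559 = 56.719803 J. 1 angstrom = 1e-10 m, so 0.09426 angstrom = 0.09426 * 1e-10 = 9.426e-12 m. Combine: 56.719803 J / 9.426e-12 m = 6.0173777e+12 N. 1 kilogram_force = 9.80665 N, so 6.0173777e+12 N = 6.0173777e+12 / 9.80665 = 6.1360176e+11 kilogram_force ≈ 6.136e+11 kilogram_force (4 s.f.). Final answer: 6.136e+11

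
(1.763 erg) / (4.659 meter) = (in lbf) 8.507e-09. Check: 1 erg = 1e-07 J, so 1.763 erg = 1.763 * 1e-07 = 1.763e-07 J. 4.659 meter = 4.659 m. Combine: 1.763e-07 J / 4.659 m = 3.7840738e-08 N. 1 lbf = 4.4482216 N, so 3.7840738e-08 N = 3.7840738e-08 / 4.4482216 = 8.5069364e-09 lbf ≈ 8.507e-09 lbf (4 s.f.).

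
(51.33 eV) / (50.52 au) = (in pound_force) 2.446e-31. Check: 1 eV = 1.6021766e-19 J, so 51.33 eV = 51.33 * 1.6021766e-19 = 8.2239727e-18 J. 1 au = 1.4959787e+11 m, so 50.52 au = 50.52 * 1.4959787e+11 = 7.5576844e+12 m. Combine: 8.2239727e-18 J / 7.5576844e+12 m = 1.0881604e-30 N. 1 pound_force = 4.4482216 N, so 1.0881604e-30 N = 1.0881604e-30 / 4.4482216 = 2.4462818e-31 pound_force ≈ 2.446e-31 pound_force (4 s.f.).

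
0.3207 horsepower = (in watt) 239.1. Check: 1 horsepower = 745.69987 W, so 0.3207 horsepower = 0.3207 * 745.69987 = 239.14595 W. 239.14595 W = 239.14595 watt ≈ 239.1 watt (4 s.f.).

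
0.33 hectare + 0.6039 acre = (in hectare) 0.5744. Check: 1 hectare = 10000 m^2, so 0.33 hectare = 0.33 * 10000 = 3300 m^2. 1 acre = 4046.8564 m^2, so 0.6039 acre = 0.6039 * 4046.8564 = 2443.8966 m^2. Sum: 3300 + 2443.8966 = 5743.8966 m^2. 1 hectare = 10000 m^2, so 5743.8966 m^2 = 5743.8966 / 10000 = 0.57438966 hectare ≈ 0.5744 hectare (4 s.f.).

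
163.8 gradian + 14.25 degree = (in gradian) 1 gradian = 0.015707963 rad, so 163.8 gradian = 163.8 * 0.015707963 = 2.5729644 rad. 1 degree = 0.017453293 rad, so 14.25 degree = 14.25 * 0.017453293 = 0.24870942 rad. Sum: 2.5729644 + 0.24870942 = 2.8216738 rad. 1 gradian = 0.015707963 rad, so 2.8216738 rad = 2.8216738 / 0.015707963 = 179.63333 gradian ≈ 179.6 gradian (4 s.f.). Final answer: 179.6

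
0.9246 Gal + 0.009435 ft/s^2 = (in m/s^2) 1 Gal = 0.01 m/s^2, so 0.9246 Gal = 0.9246 * 0.01 = 0.009246 m/s^2. 1 ft/s^2 = 0.3048 m/s^2, so 0.009435 ft/s^2 = 0.009435 * 0.3048 = 0.002875788 m/s^2. Sum: 0.009246 + 0.002875788 = 0.012121788 m/s^2. Result: 0.012121788 m/s^2 ≈ 0.01212 m/s^2 (4 s.f.). Final answer: 0.01212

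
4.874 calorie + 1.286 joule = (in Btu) 0.02055. Check: 1 calorie = 4.184 J, so 4.874 calorie = 4.874 * 4.184 = 20.392816 J. 1.286 joule = 1.286 J. Sum: 20.392816 + 1.286 = 21.678816 J. 1 Btu = 1055.0559 J, so 21.678816 J = 21.678816 / 1055.0559 = 0.020547553 Btu ≈ 0.02055 Btu (4 s.f.).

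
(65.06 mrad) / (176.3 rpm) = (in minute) 5.873e-05. Check: 1 mrad = 0.001 rad, so 65.06 mrad = 65.06 * 0.001 = 0.06506 rad. 1 rpm = 0.10471976 rad/s, so 176.3 rpm = 176.3 * 0.10471976 = 18.462093 rad/s. Combine: 0.06506 rad / 18.462093 rad/s = 0.0035239775 s. 1 minute = 60 s, so 0.0035239775 s = 0.0035239775 / 60 = 5.8732959e-05 minute ≈ 5.873e-05 minute (4 s.f.).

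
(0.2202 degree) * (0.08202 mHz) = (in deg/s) 1 degree = 0.017453293 rad, so 0.2202 degree = 0.2202 * 0.017453293 = 0.003843215 rad. 1 mHz = 0.001 Hz, so 0.08202 mHz = 0.08202 * 0.001 = 8.202e-05 Hz. Combine: 0.003843215 rad * 8.202e-05 Hz = 3.152205e-07 rad/s. 1 deg/s = 0.017453293 rad/s, so 3.152205e-07 rad/s = 3.152205e-07 / 0.017453293 = 1.8060804e-05 deg/s ≈ 1.806e-05 deg/s (4 s.f.). Final answer: 1.806e-05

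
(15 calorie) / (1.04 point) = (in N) 1.711e+05. Check: 1 calorie = 4.184 J, so 15 calorie = 15 * 4.184 = 62.76 J. 1 point = 0.00035277778 m, so 1.04 point = 1.04 * 0.00035277778 = 0.00036688889 m. Combine: 62.76 J / 0.00036688889 m = 171059.96 N. Result: 171059.96 N ≈ 1.711e+05 N (4 s.f.).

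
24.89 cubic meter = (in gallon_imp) 24.89 cubic meter = 24.89 m^3. 1 gallon_imp = 0.00454609 m^3, so 24.89 m^3 = 24.89 / 0.00454609 = 5475.0346 gallon_imp ≈ 5475 gallon_imp (4 s.f.). Final answer: 5475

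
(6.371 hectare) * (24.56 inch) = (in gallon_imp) 1 hectare = 10000 m^2, so 6.371 hectare = 6.371 * 10000 = 63710 m^2. 1 inch = 0.0254 m, so 24.56 inch = 24.56 * 0.0254 = 0.623824 m. Combine: 63710 m^2 * 0.623824 m = 39743.827 m^3. 1 gallon_imp = 0.00454609 m^3, so 39743.827 m^3 = 39743.827 / 0.00454609 = 8742419.8 gallon_imp ≈ 8.742e+06 gallon_imp (4 s.f.). Final answer: 8.742e+06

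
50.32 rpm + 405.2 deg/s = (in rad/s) 12.34. Check: 1 rpm = 0.10471976 rad/s, so 50.32 rpm = 50.32 * 0.10471976 = 5.2694981 rad/s. 1 deg/s = 0.017453293 rad/s, so 405.2 deg/s = 405.2 * 0.017453293 = 7.0720741 rad/s. Sum: 5.2694981 + 7.0720741 = 12.341572 rad/s. Result: 12.341572 rad/s ≈ 12.34 rad/s (4 s.f.).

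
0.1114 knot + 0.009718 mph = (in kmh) 1 knot = 0.51444444 m/s, so 0.1114 knot = 0.1114 * 0.51444444 = 0.057309111 m/s. 1 mph = 0.44704 m/s, so 0.009718 mph = 0.009718 * 0.44704 = 0.0043443347 m/s. Sum: 0.057309111 + 0.0043443347 = 0.061653446 m/s. 1 kmh = 0.27777778 m/s, so 0.061653446 m/s = 0.061653446 / 0.27777778 = 0.2219524 kmh ≈ 0.222 kmh (4 s.f.). Final answer: 0.222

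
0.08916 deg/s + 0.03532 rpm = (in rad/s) 0.005255. Check: 1 deg/s = 0.017453293 rad/s, so 0.08916 deg/s = 0.08916 * 0.017453293 = 0.0015561356 rad/s. 1 rpm = 0.10471976 rad/s, so 0.03532 rpm = 0.03532 * 0.10471976 = 0.0036987018 rad/s. Sum: 0.0015561356 + 0.0036987018 = 0.0052548373 rad/s. Result: 0.0052548373 rad/s ≈ 0.005255 rad/s (4 s.f.).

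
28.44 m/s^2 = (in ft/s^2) 1 ft/s^2 = 0.3048 m/s^2, so 28.44 m/s^2 = 28.44 / 0.3048 = 93.307087 ft/s^2 ≈ 93.31 ft/s^2 (4 s.f.). Final answer: 93.31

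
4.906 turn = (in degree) 1 turn = 6.2831853 rad, so 4.906 turn = 4.906 * 6.2831853 = 30.825307 rad. 1 degree = 0.017453293 rad, so 30.825307 rad = 30.825307 / 0.017453293 = 1766.16 degree ≈ 1766 degree (4 s.f.). Final answer: 1766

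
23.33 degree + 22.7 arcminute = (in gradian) 1 degree = 0.017453293 rad, so 23.33 degree = 23.33 * 0.017453293 = 0.40718531 rad. 1 arcminute = 0.00029088821 rad, so 22.7 arcminute = 22.7 * 0.00029088821 = 0.0066031623 rad. Sum: 0.40718531 + 0.0066031623 = 0.41378848 rad. 1 gradian = 0.015707963 rad, so 0.41378848 rad = 0.41378848 / 0.015707963 = 26.342593 gradian ≈ 26.34 gradian (4 s.f.). Final answer: 26.34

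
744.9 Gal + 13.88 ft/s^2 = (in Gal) 1168. Check: 1 Gal = 0.01 m/s^2, so 744.9 Gal = 744.9 * 0.01 = 7.449 m/s^2. 1 ft/s^2 = 0.3048 m/s^2, so 13.88 ft/s^2 = 13.88 * 0.3048 = 4.230624 m/s^2. Sum: 7.449 + 4.230624 = 11.679624 m/s^2. 1 Gal = 0.01 m/s^2, so 11.679624 m/s^2 = 11.679624 / 0.01 = 1167.9624 Gal ≈ 1168 Gal (4 s.f.).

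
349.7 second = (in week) 0.0005782. Check: 349.7 second = 349.7 s. 1 week = 604800 s, so 349.7 s = 349.7 / 604800 = 0.00057820767 week ≈ 0.0005782 week (4 s.f.).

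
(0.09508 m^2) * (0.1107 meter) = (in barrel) 0.09508 m^2 is already in m^2. 0.1107 meter = 0.1107 m. Combine: 0.09508 m^2 * 0.1107 m = 0.010525356 m^3. 1 barrel = 0.15898729 m^3, so 0.010525356 m^3 = 0.010525356 / 0.15898729 = 0.066202498 barrel ≈ 0.0662 barrel (4 s.f.). Final answer: 0.0662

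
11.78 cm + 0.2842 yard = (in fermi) 1 cm = 0.01 m, so 11.78 cm = 11.78 * 0.01 = 0.1178 m. 1 yard = 0.9144 m, so 0.2842 yard = 0.2842 * 0.9144 = 0.25987248 m. Sum: 0.1178 + 0.25987248 = 0.37767248 m. 1 fermi = 1e-15 m, so 0.37767248 m = 0.37767248 / 1e-15 = 3.7767248e+14 fermi ≈ 3.777e+14 fermi (4 s.f.). Final answer: 3.777e+14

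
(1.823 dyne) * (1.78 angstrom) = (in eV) 2.025e+04. Check: 1 dyne = 1e-05 N, so 1.823 dyne = 1.823 * 1e-05 = 1.823e-05 N. 1 angstrom = 1e-10 m, so 1.78 angstrom = 1.78 * 1e-10 = 1.78e-10 m. Combine: 1.823e-05 N * 1.78e-10 m = 3.24494e-15 J. 1 eV = 1.6021766e-19 J, so 3.24494e-15 J = 3.24494e-15 / 1.6021766e-19 = 20253.322 eV ≈ 2.025e+04 eV (4 s.f.).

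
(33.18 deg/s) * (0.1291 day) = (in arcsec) 1.332e+09. Check: 1 deg/s = 0.017453293 rad/s, so 33.18 deg/s = 33.18 * 0.017453293 = 0.57910025 rad/s. 1 day = 86400 s, so 0.1291 day = 0.1291 * 86400 = 11154.24 s. Combine: 0.57910025 rad/s * 11154.24 s = 6459.4231 rad. 1 arcsec = 4.8481368e-06 rad, so 6459.4231 rad = 6459.4231 / 4.8481368e-06 = 1.3323517e+09 arcsec ≈ 1.332e+09 arcsec (4 s.f.).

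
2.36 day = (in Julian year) 0.006461. Check: 1 day = 86400 s, so 2.36 day = 2.36 * 86400 = 203904 s. 1 Julian year = 31557600 s, so 203904 s = 203904 / 31557600 = 0.0064613279 Julian year ≈ 0.006461 Julian year (4 s.f.).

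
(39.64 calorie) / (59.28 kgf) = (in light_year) 3.016e-17. Check: 1 calorie = 4.184 J, so 39.64 calorie = 39.64 * 4.184 = 165.85376 J. 1 kgf = 9.80665 N, so 59.28 kgf = 59.28 * 9.80665 = 581.33821 N. Combine: 165.85376 J / 581.33821 N = 0.2852965 m. 1 light_year = 9.4607305e+15 m, so 0.2852965 m = 0.2852965 / 9.4607305e+15 = 3.0155864e-17 light_year ≈ 3.016e-17 light_year (4 s.f.).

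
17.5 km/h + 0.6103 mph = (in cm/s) 1 km/h = 0.27777778 m/s, so 17.5 km/h = 17.5 * 0.27777778 = 4.8611111 m/s. 1 mph = 0.44704 m/s, so 0.6103 mph = 0.6103 * 0.44704 = 0.27282851 m/s. Sum: 4.8611111 + 0.27282851 = 5.1339396 m/s. 1 cm/s = 0.01 m/s, so 5.1339396 m/s = 5.1339396 / 0.01 = 513.39396 cm/s ≈ 513.4 cm/s (4 s.f.). Final answer: 513.4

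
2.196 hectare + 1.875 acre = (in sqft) 1 hectare = 10000 m^2, so 2.196 hectare = 2.196 * 10000 = 21960 m^2. 1 acre = 4046.8564 m^2, so 1.875 acre = 1.875 * 4046.8564 = 7587.8558 m^2. Sum: 21960 + 7587.8558 = 29547.856 m^2. 1 sqft = 0.09290304 m^2, so 29547.856 m^2 = 29547.856 / 0.09290304 = 318050.47 sqft ≈ 3.181e+05 sqft (4 s.f.). Final answer: 3.181e+05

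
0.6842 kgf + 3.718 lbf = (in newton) 1 kgf = 9.80665 N, so 0.6842 kgf = 0.6842 * 9.80665 = 6.7097099 N. 1 lbf = 4.4482216 N, so 3.718 lbf = 3.718 * 4.4482216 = 16.538488 N. Sum: 6.7097099 + 16.538488 = 23.248198 N. 23.248198 N = 23.248198 newton ≈ 23.25 newton (4 s.f.). Final answer: 23.25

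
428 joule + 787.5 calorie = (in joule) 3723. Check: 428 joule = 428 J. 1 calorie = 4.184 J, so 787.5 calorie = 787.5 * 4.184 = 3294.9 J. Sum: 428 + 3294.9 = 3722.9 J. 3722.9 J = 3722.9 joule ≈ 3723 joule (4 s.f.).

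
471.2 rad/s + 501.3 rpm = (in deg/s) 3.001e+04. Check: 471.2 rad/s is already in rad/s. 1 rpm = 0.10471976 rad/s, so 501.3 rpm = 501.3 * 0.10471976 = 52.496013 rad/s. Sum: 471.2 + 52.496013 = 523.69601 rad/s. 1 deg/s = 0.017453293 rad/s, so 523.69601 rad/s = 523.69601 / 0.017453293 = 30005.571 deg/s ≈ 3.001e+04 deg/s (4 s.f.).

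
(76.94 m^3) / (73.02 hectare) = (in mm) 76.94 m^3 is already in m^3. 1 hectare = 10000 m^2, so 73.02 hectare = 73.02 * 10000 = 730200 m^2. Combine: 76.94 m^3 / 730200 m^2 = 0.00010536839 m. 1 mm = 0.001 m, so 0.00010536839 m = 0.00010536839 / 0.001 = 0.10536839 mm ≈ 0.1054 mm (4 s.f.). Final answer: 0.1054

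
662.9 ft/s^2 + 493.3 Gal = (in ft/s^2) 679.1. Check: 1 ft/s^2 = 0.3048 m/s^2, so 662.9 ft/s^2 = 662.9 * 0.3048 = 202.05192 m/s^2. 1 Gal = 0.01 m/s^2, so 493.3 Gal = 493.3 * 0.01 = 4.933 m/s^2. Sum: 202.05192 + 4.933 = 206.98492 m/s^2. 1 ft/s^2 = 0.3048 m/s^2, so 206.98492 m/s^2 = 206.98492 / 0.3048 = 679.08438 ft/s^2 ≈ 679.1 ft/s^2 (4 s.f.).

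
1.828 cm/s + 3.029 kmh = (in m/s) 1 cm/s = 0.01 m/s, so 1.828 cm/s = 1.828 * 0.01 = 0.01828 m/s. 1 kmh = 0.27777778 m/s, so 3.029 kmh = 3.029 * 0.27777778 = 0.84138889 m/s. Sum: 0.01828 + 0.84138889 = 0.85966889 m/s. Result: 0.85966889 m/s ≈ 0.8597 m/s (4 s.f.). Final answer: 0.8597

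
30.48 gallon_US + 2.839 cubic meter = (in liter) 1 gallon_US = 0.0037854118 m^3, so 30.48 gallon_US = 30.48 * 0.0037854118 = 0.11537935 m^3. 2.839 cubic meter = 2.839 m^3. Sum: 0.11537935 + 2.839 = 2.9543794 m^3. 1 liter = 0.001 m^3, so 2.9543794 m^3 = 2.9543794 / 0.001 = 2954.3794 liter ≈ 2954 liter (4 s.f.). Final answer: 2954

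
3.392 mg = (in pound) 7.478e-06. Check: 1 mg = 1e-06 kg, so 3.392 mg = 3.392 * 1e-06 = 3.392e-06 kg. 1 pound = 0.45359237 kg, so 3.392e-06 kg = 3.392e-06 / 0.45359237 = 7.4780799e-06 pound ≈ 7.478e-06 pound (4 s.f.).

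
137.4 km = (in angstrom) 1 km = 1000 m, so 137.4 km = 137.4 * 1000 = 137400 m. 1 angstrom = 1e-10 m, so 137400 m = 137400 / 1e-10 = 1.374e+15 angstrom. Final answer: 1.374e+15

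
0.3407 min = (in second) 1 min = 60 s, so 0.3407 min = 0.3407 * 60 = 20.442 s. 20.442 s = 20.442 second ≈ 20.44 second (4 s.f.). Final answer: 20.44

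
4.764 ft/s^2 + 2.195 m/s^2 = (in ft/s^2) 1 ft/s^2 = 0.3048 m/s^2, so 4.764 ft/s^2 = 4.764 * 0.3048 = 1.4520672 m/s^2. 2.195 m/s^2 is already in m/s^2. Sum: 1.4520672 + 2.195 = 3.6470672 m/s^2. 1 ft/s^2 = 0.3048 m/s^2, so 3.6470672 m/s^2 = 3.6470672 / 0.3048 = 11.965444 ft/s^2 ≈ 11.97 ft/s^2 (4 s.f.). Final answer: 11.97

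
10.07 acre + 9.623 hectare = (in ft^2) 1 acre = 4046.8564 m^2, so 10.07 acre = 10.07 * 4046.8564 = 40751.844 m^2. 1 hectare = 10000 m^2, so 9.623 hectare = 9.623 * 10000 = 96230 m^2. Sum: 40751.844 + 96230 = 136981.84 m^2. 1 ft^2 = 0.09290304 m^2, so 136981.84 m^2 = 136981.84 / 0.09290304 = 1474460.3 ft^2 ≈ 1.474e+06 ft^2 (4 s.f.). Final answer: 1.474e+06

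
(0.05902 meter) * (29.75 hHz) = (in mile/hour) 0.05902 meter = 0.05902 m. 1 hHz = 100 Hz, so 29.75 hHz = 29.75 * 100 = 2975 Hz. Combine: 0.05902 m * 2975 Hz = 175.5845 m/s. 1 mile/hour = 0.44704 m/s, so 175.5845 m/s = 175.5845 / 0.44704 = 392.77134 mile/hour ≈ 392.8 mile/hour (4 s.f.). Final answer: 392.8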